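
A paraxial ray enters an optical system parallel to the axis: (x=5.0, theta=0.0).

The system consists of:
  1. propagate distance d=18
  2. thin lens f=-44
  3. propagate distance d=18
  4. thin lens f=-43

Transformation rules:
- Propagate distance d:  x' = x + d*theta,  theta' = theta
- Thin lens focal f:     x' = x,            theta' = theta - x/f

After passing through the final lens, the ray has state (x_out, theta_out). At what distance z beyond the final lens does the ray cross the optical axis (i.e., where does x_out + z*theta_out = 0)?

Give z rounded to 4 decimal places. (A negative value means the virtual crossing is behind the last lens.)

Answer: -25.3905

Derivation:
Initial: x=5.0000 theta=0.0000
After 1 (propagate distance d=18): x=5.0000 theta=0.0000
After 2 (thin lens f=-44): x=5.0000 theta=5/44 (≈0.1136)
After 3 (propagate distance d=18): x=155/22 (≈7.0455) theta=5/44 (≈0.1136)
After 4 (thin lens f=-43): x=155/22 (≈7.0455) theta=525/1892 (≈0.2775)
z_focus = -x_out/theta_out = -(155/22)/(525/1892) = -2666/105 ≈ -25.3905
Rounded to 4 decimal places: z = -25.3905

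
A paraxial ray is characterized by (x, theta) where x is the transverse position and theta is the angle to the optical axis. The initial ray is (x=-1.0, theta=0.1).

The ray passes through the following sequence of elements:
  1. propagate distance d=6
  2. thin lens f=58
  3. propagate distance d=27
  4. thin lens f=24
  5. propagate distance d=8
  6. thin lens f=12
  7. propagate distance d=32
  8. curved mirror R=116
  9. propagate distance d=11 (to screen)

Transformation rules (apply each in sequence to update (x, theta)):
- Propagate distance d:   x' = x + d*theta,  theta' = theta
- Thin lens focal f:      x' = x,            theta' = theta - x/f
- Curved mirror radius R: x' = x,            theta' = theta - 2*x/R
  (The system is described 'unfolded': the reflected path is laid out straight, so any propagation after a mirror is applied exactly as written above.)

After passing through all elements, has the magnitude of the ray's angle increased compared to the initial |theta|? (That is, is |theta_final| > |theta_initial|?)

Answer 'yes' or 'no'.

Initial: x=-1.0000 theta=0.1000
After 1 (propagate distance d=6): x=-0.4000 theta=0.1000
After 2 (thin lens f=58): x=-0.4000 theta=31/290 (≈0.1069)
After 3 (propagate distance d=27): x=721/290 (≈2.4862) theta=31/290 (≈0.1069)
After 4 (thin lens f=24): x=721/290 (≈2.4862) theta=23/6960 (≈0.0033)
After 5 (propagate distance d=8): x=1093/435 (≈2.5126) theta=23/6960 (≈0.0033)
After 6 (thin lens f=12): x=1093/435 (≈2.5126) theta=-4303/20880 (≈-0.2061)
After 7 (propagate distance d=32): x=-5327/1305 (≈-4.0820) theta=-4303/20880 (≈-0.2061)
After 8 (curved mirror R=116): x=-5327/1305 (≈-4.0820) theta=-82171/605520 (≈-0.1357)
After 9 (propagate distance d=11 (to screen)): x=-1125203/201840 (≈-5.5747) theta=-82171/605520 (≈-0.1357)
|theta_initial|=0.1000 |theta_final|=82171/605520 (≈0.1357) -> increased

Answer: yes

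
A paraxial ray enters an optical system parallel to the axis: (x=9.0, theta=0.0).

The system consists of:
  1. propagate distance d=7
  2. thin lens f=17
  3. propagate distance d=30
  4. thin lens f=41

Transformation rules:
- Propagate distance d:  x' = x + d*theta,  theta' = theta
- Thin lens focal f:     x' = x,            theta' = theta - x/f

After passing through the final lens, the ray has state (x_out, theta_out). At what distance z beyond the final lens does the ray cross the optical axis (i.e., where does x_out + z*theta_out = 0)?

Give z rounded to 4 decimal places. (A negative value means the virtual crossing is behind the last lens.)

Answer: -19.0357

Derivation:
Initial: x=9.0000 theta=0.0000
After 1 (propagate distance d=7): x=9.0000 theta=0.0000
After 2 (thin lens f=17): x=9.0000 theta=-9/17 (≈-0.5294)
After 3 (propagate distance d=30): x=-117/17 (≈-6.8824) theta=-9/17 (≈-0.5294)
After 4 (thin lens f=41): x=-117/17 (≈-6.8824) theta=-252/697 (≈-0.3615)
z_focus = -x_out/theta_out = -(-117/17)/(-252/697) = -533/28 ≈ -19.0357
Rounded to 4 decimal places: z = -19.0357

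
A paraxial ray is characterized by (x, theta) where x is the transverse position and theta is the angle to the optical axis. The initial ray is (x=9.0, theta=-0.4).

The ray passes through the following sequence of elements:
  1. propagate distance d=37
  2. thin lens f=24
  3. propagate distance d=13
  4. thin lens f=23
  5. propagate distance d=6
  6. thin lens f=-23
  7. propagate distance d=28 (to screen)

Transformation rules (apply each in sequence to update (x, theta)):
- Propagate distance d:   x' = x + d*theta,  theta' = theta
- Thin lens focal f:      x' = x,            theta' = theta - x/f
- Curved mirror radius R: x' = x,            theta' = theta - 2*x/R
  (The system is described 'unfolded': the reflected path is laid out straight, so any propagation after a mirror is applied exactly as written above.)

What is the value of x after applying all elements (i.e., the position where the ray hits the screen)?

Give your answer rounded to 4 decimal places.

Answer: -9.8525

Derivation:
Initial: x=9.0000 theta=-0.4000
After 1 (propagate distance d=37): x=-5.8000 theta=-0.4000
After 2 (thin lens f=24): x=-5.8000 theta=-19/120 (≈-0.1583)
After 3 (propagate distance d=13): x=-943/120 (≈-7.8583) theta=-19/120 (≈-0.1583)
After 4 (thin lens f=23): x=-943/120 (≈-7.8583) theta=11/60 (≈0.1833)
After 5 (propagate distance d=6): x=-811/120 (≈-6.7583) theta=11/60 (≈0.1833)
After 6 (thin lens f=-23): x=-811/120 (≈-6.7583) theta=-61/552 (≈-0.1105)
After 7 (propagate distance d=28 (to screen)): x=-27193/2760 (≈-9.8525) theta=-61/552 (≈-0.1105)
Rounded to 4 decimal places: x = -9.8525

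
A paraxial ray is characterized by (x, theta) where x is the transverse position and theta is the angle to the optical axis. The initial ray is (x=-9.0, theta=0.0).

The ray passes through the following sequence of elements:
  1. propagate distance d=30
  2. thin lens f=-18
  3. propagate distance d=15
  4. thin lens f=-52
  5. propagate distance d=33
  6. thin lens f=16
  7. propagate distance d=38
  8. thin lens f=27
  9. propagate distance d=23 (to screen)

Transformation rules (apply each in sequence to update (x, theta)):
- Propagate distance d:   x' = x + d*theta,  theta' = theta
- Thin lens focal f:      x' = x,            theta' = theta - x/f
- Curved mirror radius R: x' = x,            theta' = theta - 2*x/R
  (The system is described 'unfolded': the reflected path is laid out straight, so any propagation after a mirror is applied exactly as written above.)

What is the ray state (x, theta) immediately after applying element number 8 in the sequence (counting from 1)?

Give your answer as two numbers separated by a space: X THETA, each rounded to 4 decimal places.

Initial: x=-9.0000 theta=0.0000
After 1 (propagate distance d=30): x=-9.0000 theta=0.0000
After 2 (thin lens f=-18): x=-9.0000 theta=-0.5000
After 3 (propagate distance d=15): x=-16.5000 theta=-0.5000
After 4 (thin lens f=-52): x=-16.5000 theta=-85/104 (≈-0.8173)
After 5 (propagate distance d=33): x=-4521/104 (≈-43.4712) theta=-85/104 (≈-0.8173)
After 6 (thin lens f=16): x=-4521/104 (≈-43.4712) theta=3161/1664 (≈1.8996)
After 7 (propagate distance d=38): x=23891/832 (≈28.7151) theta=3161/1664 (≈1.8996)
After 8 (thin lens f=27): x=23891/832 (≈28.7151) theta=37565/44928 (≈0.8361)
Rounded to 4 decimal places: x = 28.7151, theta = 0.8361

Answer: 28.7151 0.8361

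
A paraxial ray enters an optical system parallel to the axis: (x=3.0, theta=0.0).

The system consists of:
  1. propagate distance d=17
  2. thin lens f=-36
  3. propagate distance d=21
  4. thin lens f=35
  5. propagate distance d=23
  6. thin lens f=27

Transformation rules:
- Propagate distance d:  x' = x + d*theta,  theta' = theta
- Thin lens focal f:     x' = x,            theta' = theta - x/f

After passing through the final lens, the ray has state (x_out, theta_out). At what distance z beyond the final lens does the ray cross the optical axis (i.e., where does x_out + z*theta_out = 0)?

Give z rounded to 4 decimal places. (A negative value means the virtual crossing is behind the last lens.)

Initial: x=3.0000 theta=0.0000
After 1 (propagate distance d=17): x=3.0000 theta=0.0000
After 2 (thin lens f=-36): x=3.0000 theta=1/12 (≈0.0833)
After 3 (propagate distance d=21): x=4.7500 theta=1/12 (≈0.0833)
After 4 (thin lens f=35): x=4.7500 theta=-11/210 (≈-0.0524)
After 5 (propagate distance d=23): x=1489/420 (≈3.5452) theta=-11/210 (≈-0.0524)
After 6 (thin lens f=27): x=1489/420 (≈3.5452) theta=-2083/11340 (≈-0.1837)
z_focus = -x_out/theta_out = -(1489/420)/(-2083/11340) = 40203/2083 ≈ 19.3005
Rounded to 4 decimal places: z = 19.3005

Answer: 19.3005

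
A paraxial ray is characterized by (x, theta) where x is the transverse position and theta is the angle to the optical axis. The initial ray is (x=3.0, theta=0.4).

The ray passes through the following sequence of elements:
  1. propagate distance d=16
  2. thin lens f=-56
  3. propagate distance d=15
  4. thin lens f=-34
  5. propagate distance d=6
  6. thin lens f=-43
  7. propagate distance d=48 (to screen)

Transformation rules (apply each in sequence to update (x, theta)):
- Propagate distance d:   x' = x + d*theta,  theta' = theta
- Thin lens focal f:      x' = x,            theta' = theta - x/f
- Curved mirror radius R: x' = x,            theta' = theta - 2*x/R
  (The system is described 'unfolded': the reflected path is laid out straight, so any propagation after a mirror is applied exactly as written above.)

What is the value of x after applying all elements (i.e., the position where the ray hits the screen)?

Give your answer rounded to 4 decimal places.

Initial: x=3.0000 theta=0.4000
After 1 (propagate distance d=16): x=9.4000 theta=0.4000
After 2 (thin lens f=-56): x=9.4000 theta=159/280 (≈0.5679)
After 3 (propagate distance d=15): x=5017/280 (≈17.9179) theta=159/280 (≈0.5679)
After 4 (thin lens f=-34): x=5017/280 (≈17.9179) theta=1489/1360 (≈1.0949)
After 5 (propagate distance d=6): x=58279/2380 (≈24.4870) theta=1489/1360 (≈1.0949)
After 6 (thin lens f=-43): x=58279/2380 (≈24.4870) theta=136261/81872 (≈1.6643)
After 7 (propagate distance d=48 (to screen)): x=1525951/14620 (≈104.3742) theta=136261/81872 (≈1.6643)
Rounded to 4 decimal places: x = 104.3742

Answer: 104.3742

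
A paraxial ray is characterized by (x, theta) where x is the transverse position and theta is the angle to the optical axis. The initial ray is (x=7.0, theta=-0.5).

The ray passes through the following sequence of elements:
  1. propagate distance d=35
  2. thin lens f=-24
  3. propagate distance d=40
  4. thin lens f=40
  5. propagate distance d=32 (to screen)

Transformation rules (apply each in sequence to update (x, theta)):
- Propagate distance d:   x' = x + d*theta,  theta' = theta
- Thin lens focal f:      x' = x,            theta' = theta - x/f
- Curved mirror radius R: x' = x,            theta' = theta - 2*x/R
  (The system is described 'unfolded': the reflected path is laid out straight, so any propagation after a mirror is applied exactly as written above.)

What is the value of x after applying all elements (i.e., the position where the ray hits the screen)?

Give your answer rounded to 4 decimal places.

Initial: x=7.0000 theta=-0.5000
After 1 (propagate distance d=35): x=-10.5000 theta=-0.5000
After 2 (thin lens f=-24): x=-10.5000 theta=-0.9375
After 3 (propagate distance d=40): x=-48.0000 theta=-0.9375
After 4 (thin lens f=40): x=-48.0000 theta=0.2625
After 5 (propagate distance d=32 (to screen)): x=-39.6000 theta=0.2625
Rounded to 4 decimal places: x = -39.6000

Answer: -39.6000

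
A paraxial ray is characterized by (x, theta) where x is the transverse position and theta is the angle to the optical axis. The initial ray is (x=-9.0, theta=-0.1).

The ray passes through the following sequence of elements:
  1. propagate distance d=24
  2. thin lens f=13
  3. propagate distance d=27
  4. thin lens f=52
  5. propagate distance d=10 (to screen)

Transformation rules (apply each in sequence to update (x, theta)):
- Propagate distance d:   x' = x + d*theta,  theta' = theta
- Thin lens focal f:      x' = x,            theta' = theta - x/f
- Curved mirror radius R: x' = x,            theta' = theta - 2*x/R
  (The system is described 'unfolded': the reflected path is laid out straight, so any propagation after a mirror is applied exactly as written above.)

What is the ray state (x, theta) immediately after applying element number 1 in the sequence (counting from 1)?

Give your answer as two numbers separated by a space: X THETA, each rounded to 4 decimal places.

Initial: x=-9.0000 theta=-0.1000
After 1 (propagate distance d=24): x=-11.4000 theta=-0.1000
Rounded to 4 decimal places: x = -11.4000, theta = -0.1000

Answer: -11.4000 -0.1000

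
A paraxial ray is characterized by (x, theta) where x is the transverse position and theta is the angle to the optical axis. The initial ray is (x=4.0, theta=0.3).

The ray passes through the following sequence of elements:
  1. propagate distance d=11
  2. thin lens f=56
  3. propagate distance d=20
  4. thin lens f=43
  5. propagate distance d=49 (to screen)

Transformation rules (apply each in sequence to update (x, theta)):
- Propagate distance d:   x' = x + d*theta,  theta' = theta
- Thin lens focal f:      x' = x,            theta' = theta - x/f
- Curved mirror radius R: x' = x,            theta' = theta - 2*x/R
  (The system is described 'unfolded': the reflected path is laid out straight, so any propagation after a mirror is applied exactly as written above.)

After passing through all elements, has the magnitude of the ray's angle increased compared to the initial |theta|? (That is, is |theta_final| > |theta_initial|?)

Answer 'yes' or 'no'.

Initial: x=4.0000 theta=0.3000
After 1 (propagate distance d=11): x=7.3000 theta=0.3000
After 2 (thin lens f=56): x=7.3000 theta=19/112 (≈0.1696)
After 3 (propagate distance d=20): x=1497/140 (≈10.6929) theta=19/112 (≈0.1696)
After 4 (thin lens f=43): x=1497/140 (≈10.6929) theta=-1903/24080 (≈-0.0790)
After 5 (propagate distance d=49 (to screen)): x=164237/24080 (≈6.8205) theta=-1903/24080 (≈-0.0790)
|theta_initial|=0.3000 |theta_final|=1903/24080 (≈0.0790) -> not increased

Answer: no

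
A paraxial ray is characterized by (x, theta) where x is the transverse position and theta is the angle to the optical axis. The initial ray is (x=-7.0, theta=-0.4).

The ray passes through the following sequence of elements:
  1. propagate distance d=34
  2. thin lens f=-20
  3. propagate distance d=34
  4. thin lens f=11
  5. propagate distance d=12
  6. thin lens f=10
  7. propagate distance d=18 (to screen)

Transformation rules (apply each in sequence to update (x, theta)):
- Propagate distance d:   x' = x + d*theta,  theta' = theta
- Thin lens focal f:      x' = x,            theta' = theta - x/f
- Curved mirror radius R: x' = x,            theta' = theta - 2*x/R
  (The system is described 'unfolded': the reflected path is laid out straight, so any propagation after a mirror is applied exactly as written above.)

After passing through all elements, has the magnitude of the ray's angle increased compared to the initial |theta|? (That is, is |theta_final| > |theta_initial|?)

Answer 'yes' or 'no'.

Initial: x=-7.0000 theta=-0.4000
After 1 (propagate distance d=34): x=-20.6000 theta=-0.4000
After 2 (thin lens f=-20): x=-20.6000 theta=-1.4300
After 3 (propagate distance d=34): x=-69.2200 theta=-1.4300
After 4 (thin lens f=11): x=-69.2200 theta=5349/1100 (≈4.8627)
After 5 (propagate distance d=12): x=-5977/550 (≈-10.8673) theta=5349/1100 (≈4.8627)
After 6 (thin lens f=10): x=-5977/550 (≈-10.8673) theta=16361/2750 (≈5.9495)
After 7 (propagate distance d=18 (to screen)): x=264613/2750 (≈96.2229) theta=16361/2750 (≈5.9495)
|theta_initial|=0.4000 |theta_final|=16361/2750 (≈5.9495) -> increased

Answer: yes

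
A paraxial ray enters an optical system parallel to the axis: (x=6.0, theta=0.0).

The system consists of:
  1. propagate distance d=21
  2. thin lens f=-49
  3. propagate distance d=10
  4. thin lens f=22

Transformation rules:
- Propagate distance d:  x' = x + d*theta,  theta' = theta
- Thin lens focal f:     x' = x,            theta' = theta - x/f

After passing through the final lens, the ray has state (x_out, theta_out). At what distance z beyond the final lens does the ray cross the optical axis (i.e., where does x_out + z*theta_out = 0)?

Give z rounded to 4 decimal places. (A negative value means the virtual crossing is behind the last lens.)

Answer: 35.0811

Derivation:
Initial: x=6.0000 theta=0.0000
After 1 (propagate distance d=21): x=6.0000 theta=0.0000
After 2 (thin lens f=-49): x=6.0000 theta=6/49 (≈0.1224)
After 3 (propagate distance d=10): x=354/49 (≈7.2245) theta=6/49 (≈0.1224)
After 4 (thin lens f=22): x=354/49 (≈7.2245) theta=-111/539 (≈-0.2059)
z_focus = -x_out/theta_out = -(354/49)/(-111/539) = 1298/37 ≈ 35.0811
Rounded to 4 decimal places: z = 35.0811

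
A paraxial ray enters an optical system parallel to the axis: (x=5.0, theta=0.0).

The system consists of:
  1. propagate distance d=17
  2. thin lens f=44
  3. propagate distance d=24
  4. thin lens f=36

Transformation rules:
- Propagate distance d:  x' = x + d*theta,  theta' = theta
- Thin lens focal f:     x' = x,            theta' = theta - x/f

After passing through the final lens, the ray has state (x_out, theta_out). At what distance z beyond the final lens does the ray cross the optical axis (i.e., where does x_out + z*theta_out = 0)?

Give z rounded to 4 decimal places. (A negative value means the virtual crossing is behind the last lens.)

Initial: x=5.0000 theta=0.0000
After 1 (propagate distance d=17): x=5.0000 theta=0.0000
After 2 (thin lens f=44): x=5.0000 theta=-5/44 (≈-0.1136)
After 3 (propagate distance d=24): x=25/11 (≈2.2727) theta=-5/44 (≈-0.1136)
After 4 (thin lens f=36): x=25/11 (≈2.2727) theta=-35/198 (≈-0.1768)
z_focus = -x_out/theta_out = -(25/11)/(-35/198) = 90/7 ≈ 12.8571
Rounded to 4 decimal places: z = 12.8571

Answer: 12.8571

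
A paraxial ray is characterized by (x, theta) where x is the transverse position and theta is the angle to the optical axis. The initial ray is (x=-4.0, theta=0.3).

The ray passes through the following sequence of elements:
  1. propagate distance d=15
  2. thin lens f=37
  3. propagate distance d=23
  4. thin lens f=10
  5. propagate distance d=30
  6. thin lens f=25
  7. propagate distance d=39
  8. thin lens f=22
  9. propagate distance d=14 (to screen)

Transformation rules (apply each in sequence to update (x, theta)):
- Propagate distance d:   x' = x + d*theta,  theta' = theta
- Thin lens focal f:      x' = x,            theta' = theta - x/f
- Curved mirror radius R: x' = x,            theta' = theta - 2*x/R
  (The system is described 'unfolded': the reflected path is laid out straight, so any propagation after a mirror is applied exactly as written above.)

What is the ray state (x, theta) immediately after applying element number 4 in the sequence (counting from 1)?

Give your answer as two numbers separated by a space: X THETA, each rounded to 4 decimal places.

Initial: x=-4.0000 theta=0.3000
After 1 (propagate distance d=15): x=0.5000 theta=0.3000
After 2 (thin lens f=37): x=0.5000 theta=53/185 (≈0.2865)
After 3 (propagate distance d=23): x=2623/370 (≈7.0892) theta=53/185 (≈0.2865)
After 4 (thin lens f=10): x=2623/370 (≈7.0892) theta=-1563/3700 (≈-0.4224)
Rounded to 4 decimal places: x = 7.0892, theta = -0.4224

Answer: 7.0892 -0.4224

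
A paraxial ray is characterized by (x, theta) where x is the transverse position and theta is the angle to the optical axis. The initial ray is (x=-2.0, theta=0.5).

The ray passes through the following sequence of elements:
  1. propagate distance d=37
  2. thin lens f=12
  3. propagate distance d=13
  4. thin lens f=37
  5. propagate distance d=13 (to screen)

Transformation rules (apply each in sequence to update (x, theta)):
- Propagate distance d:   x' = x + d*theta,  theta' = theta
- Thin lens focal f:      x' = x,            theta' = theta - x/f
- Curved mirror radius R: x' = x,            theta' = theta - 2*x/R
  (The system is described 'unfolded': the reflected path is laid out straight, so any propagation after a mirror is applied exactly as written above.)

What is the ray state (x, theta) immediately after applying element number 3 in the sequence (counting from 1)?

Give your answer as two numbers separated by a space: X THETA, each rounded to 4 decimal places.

Initial: x=-2.0000 theta=0.5000
After 1 (propagate distance d=37): x=16.5000 theta=0.5000
After 2 (thin lens f=12): x=16.5000 theta=-0.8750
After 3 (propagate distance d=13): x=5.1250 theta=-0.8750
Rounded to 4 decimal places: x = 5.1250, theta = -0.8750

Answer: 5.1250 -0.8750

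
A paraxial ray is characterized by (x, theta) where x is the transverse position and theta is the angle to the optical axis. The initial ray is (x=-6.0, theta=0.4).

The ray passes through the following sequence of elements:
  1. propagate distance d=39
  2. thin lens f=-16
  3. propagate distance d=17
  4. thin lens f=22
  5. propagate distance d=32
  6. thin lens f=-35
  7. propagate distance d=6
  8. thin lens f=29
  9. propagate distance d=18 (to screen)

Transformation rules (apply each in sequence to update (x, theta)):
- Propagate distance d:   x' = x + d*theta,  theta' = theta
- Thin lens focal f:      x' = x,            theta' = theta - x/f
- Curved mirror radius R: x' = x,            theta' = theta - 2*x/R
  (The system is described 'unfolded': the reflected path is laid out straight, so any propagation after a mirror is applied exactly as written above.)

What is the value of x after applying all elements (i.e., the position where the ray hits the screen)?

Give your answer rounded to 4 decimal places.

Answer: 14.8458

Derivation:
Initial: x=-6.0000 theta=0.4000
After 1 (propagate distance d=39): x=9.6000 theta=0.4000
After 2 (thin lens f=-16): x=9.6000 theta=1.0000
After 3 (propagate distance d=17): x=26.6000 theta=1.0000
After 4 (thin lens f=22): x=26.6000 theta=-23/110 (≈-0.2091)
After 5 (propagate distance d=32): x=219/11 (≈19.9091) theta=-23/110 (≈-0.2091)
After 6 (thin lens f=-35): x=219/11 (≈19.9091) theta=277/770 (≈0.3597)
After 7 (propagate distance d=6): x=8496/385 (≈22.0675) theta=277/770 (≈0.3597)
After 8 (thin lens f=29): x=8496/385 (≈22.0675) theta=-8959/22330 (≈-0.4012)
After 9 (propagate distance d=18 (to screen)): x=23679/1595 (≈14.8458) theta=-8959/22330 (≈-0.4012)
Rounded to 4 decimal places: x = 14.8458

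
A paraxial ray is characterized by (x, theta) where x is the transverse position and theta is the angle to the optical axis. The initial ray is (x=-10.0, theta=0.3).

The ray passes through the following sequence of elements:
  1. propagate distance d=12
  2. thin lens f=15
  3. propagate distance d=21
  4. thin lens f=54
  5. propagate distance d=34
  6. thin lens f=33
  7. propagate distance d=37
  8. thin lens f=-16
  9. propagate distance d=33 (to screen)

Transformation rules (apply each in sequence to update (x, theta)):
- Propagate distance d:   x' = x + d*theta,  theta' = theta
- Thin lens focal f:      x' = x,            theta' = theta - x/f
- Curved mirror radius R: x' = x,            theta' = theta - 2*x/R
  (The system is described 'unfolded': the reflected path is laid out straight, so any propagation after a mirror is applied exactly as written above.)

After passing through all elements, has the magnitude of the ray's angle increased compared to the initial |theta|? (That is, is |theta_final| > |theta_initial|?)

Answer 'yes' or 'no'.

Answer: yes

Derivation:
Initial: x=-10.0000 theta=0.3000
After 1 (propagate distance d=12): x=-6.4000 theta=0.3000
After 2 (thin lens f=15): x=-6.4000 theta=109/150 (≈0.7267)
After 3 (propagate distance d=21): x=8.8600 theta=109/150 (≈0.7267)
After 4 (thin lens f=54): x=8.8600 theta=1519/2700 (≈0.5626)
After 5 (propagate distance d=34): x=18892/675 (≈27.9881) theta=1519/2700 (≈0.5626)
After 6 (thin lens f=33): x=18892/675 (≈27.9881) theta=-25441/89100 (≈-0.2855)
After 7 (propagate distance d=37): x=1552427/89100 (≈17.4234) theta=-25441/89100 (≈-0.2855)
After 8 (thin lens f=-16): x=1552427/89100 (≈17.4234) theta=1145371/1425600 (≈0.8034)
After 9 (propagate distance d=33 (to screen)): x=2505443/57024 (≈43.9366) theta=1145371/1425600 (≈0.8034)
|theta_initial|=0.3000 |theta_final|=1145371/1425600 (≈0.8034) -> increased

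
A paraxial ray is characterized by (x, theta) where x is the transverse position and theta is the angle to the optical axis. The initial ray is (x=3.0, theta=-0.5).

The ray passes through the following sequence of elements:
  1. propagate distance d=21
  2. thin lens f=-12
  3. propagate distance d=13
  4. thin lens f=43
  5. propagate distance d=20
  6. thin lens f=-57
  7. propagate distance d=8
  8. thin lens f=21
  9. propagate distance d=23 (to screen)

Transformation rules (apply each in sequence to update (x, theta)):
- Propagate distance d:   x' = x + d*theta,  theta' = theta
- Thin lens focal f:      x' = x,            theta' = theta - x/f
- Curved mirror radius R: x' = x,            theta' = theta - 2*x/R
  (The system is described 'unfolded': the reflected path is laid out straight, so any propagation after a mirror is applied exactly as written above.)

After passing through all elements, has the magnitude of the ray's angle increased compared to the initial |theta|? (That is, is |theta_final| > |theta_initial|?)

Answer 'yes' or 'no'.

Answer: yes

Derivation:
Initial: x=3.0000 theta=-0.5000
After 1 (propagate distance d=21): x=-7.5000 theta=-0.5000
After 2 (thin lens f=-12): x=-7.5000 theta=-1.1250
After 3 (propagate distance d=13): x=-22.1250 theta=-1.1250
After 4 (thin lens f=43): x=-22.1250 theta=-105/172 (≈-0.6105)
After 5 (propagate distance d=20): x=-11811/344 (≈-34.3343) theta=-105/172 (≈-0.6105)
After 6 (thin lens f=-57): x=-11811/344 (≈-34.3343) theta=-7927/6536 (≈-1.2128)
After 7 (propagate distance d=8): x=-287825/6536 (≈-44.0369) theta=-7927/6536 (≈-1.2128)
After 8 (thin lens f=21): x=-287825/6536 (≈-44.0369) theta=60679/68628 (≈0.8842)
After 9 (propagate distance d=23 (to screen)): x=-3253091/137256 (≈-23.7009) theta=60679/68628 (≈0.8842)
|theta_initial|=0.5000 |theta_final|=60679/68628 (≈0.8842) -> increased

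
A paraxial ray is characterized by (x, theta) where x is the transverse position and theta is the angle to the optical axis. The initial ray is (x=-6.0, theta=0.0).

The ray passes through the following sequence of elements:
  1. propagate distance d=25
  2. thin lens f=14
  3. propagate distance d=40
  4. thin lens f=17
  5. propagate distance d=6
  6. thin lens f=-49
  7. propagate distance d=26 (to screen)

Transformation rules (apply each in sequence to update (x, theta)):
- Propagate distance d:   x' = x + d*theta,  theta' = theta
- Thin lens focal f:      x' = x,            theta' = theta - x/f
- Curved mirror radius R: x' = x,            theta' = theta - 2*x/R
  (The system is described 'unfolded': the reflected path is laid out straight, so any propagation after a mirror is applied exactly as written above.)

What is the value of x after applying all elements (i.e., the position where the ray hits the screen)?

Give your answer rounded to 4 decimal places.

Answer: 9.0725

Derivation:
Initial: x=-6.0000 theta=0.0000
After 1 (propagate distance d=25): x=-6.0000 theta=0.0000
After 2 (thin lens f=14): x=-6.0000 theta=3/7 (≈0.4286)
After 3 (propagate distance d=40): x=78/7 (≈11.1429) theta=3/7 (≈0.4286)
After 4 (thin lens f=17): x=78/7 (≈11.1429) theta=-27/119 (≈-0.2269)
After 5 (propagate distance d=6): x=1164/119 (≈9.7815) theta=-27/119 (≈-0.2269)
After 6 (thin lens f=-49): x=1164/119 (≈9.7815) theta=-159/5831 (≈-0.0273)
After 7 (propagate distance d=26 (to screen)): x=52902/5831 (≈9.0725) theta=-159/5831 (≈-0.0273)
Rounded to 4 decimal places: x = 9.0725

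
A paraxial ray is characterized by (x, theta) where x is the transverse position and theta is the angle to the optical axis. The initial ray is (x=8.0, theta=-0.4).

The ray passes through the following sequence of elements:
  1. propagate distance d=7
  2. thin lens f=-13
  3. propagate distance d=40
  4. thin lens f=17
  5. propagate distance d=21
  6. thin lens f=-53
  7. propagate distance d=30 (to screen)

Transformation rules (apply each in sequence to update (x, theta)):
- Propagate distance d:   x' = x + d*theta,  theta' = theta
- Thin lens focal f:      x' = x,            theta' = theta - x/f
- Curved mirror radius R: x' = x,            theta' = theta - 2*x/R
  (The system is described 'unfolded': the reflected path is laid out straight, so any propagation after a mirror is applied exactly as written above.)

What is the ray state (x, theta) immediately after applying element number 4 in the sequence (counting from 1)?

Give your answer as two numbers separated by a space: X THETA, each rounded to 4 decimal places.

Initial: x=8.0000 theta=-0.4000
After 1 (propagate distance d=7): x=5.2000 theta=-0.4000
After 2 (thin lens f=-13): x=5.2000 theta=0.0000
After 3 (propagate distance d=40): x=5.2000 theta=0.0000
After 4 (thin lens f=17): x=5.2000 theta=-26/85 (≈-0.3059)
Rounded to 4 decimal places: x = 5.2000, theta = -0.3059

Answer: 5.2000 -0.3059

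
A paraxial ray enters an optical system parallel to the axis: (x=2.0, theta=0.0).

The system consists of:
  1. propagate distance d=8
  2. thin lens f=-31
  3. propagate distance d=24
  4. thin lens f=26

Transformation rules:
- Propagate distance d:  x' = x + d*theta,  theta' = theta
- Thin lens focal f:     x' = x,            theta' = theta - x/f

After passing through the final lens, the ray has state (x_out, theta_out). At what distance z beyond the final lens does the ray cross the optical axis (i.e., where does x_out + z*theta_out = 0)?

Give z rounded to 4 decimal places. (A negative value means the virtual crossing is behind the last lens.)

Answer: 49.3103

Derivation:
Initial: x=2.0000 theta=0.0000
After 1 (propagate distance d=8): x=2.0000 theta=0.0000
After 2 (thin lens f=-31): x=2.0000 theta=2/31 (≈0.0645)
After 3 (propagate distance d=24): x=110/31 (≈3.5484) theta=2/31 (≈0.0645)
After 4 (thin lens f=26): x=110/31 (≈3.5484) theta=-29/403 (≈-0.0720)
z_focus = -x_out/theta_out = -(110/31)/(-29/403) = 1430/29 ≈ 49.3103
Rounded to 4 decimal places: z = 49.3103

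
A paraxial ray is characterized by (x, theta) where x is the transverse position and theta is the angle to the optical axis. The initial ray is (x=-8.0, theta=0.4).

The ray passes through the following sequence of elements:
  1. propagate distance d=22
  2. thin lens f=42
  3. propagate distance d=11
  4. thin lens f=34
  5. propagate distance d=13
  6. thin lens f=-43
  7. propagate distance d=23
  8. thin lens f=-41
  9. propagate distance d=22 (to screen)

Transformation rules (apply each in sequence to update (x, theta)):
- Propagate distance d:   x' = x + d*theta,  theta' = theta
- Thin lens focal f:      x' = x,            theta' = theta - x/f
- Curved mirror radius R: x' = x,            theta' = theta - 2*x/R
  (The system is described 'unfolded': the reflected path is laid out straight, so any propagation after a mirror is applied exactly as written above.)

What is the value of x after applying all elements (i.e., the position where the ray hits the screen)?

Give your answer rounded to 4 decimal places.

Initial: x=-8.0000 theta=0.4000
After 1 (propagate distance d=22): x=0.8000 theta=0.4000
After 2 (thin lens f=42): x=0.8000 theta=8/21 (≈0.3810)
After 3 (propagate distance d=11): x=524/105 (≈4.9905) theta=8/21 (≈0.3810)
After 4 (thin lens f=34): x=524/105 (≈4.9905) theta=418/1785 (≈0.2342)
After 5 (propagate distance d=13): x=14342/1785 (≈8.0347) theta=418/1785 (≈0.2342)
After 6 (thin lens f=-43): x=14342/1785 (≈8.0347) theta=10772/25585 (≈0.4210)
After 7 (propagate distance d=23): x=194282/10965 (≈17.7184) theta=10772/25585 (≈0.4210)
After 8 (thin lens f=-41): x=194282/10965 (≈17.7184) theta=536986/629391 (≈0.8532)
After 9 (propagate distance d=22 (to screen)): x=38275798/1048985 (≈36.4884) theta=536986/629391 (≈0.8532)
Rounded to 4 decimal places: x = 36.4884

Answer: 36.4884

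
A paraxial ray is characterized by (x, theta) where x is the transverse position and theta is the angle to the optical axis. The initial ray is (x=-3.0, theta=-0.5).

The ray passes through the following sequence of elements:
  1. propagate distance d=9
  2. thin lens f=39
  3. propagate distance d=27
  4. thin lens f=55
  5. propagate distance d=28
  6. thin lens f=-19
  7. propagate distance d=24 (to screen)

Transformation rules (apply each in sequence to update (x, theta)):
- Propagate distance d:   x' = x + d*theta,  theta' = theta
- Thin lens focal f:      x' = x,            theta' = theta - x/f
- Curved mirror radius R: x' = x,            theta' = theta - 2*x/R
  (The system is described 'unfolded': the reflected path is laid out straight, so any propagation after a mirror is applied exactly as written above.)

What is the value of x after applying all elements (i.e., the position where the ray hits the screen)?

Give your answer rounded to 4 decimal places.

Answer: -37.5471

Derivation:
Initial: x=-3.0000 theta=-0.5000
After 1 (propagate distance d=9): x=-7.5000 theta=-0.5000
After 2 (thin lens f=39): x=-7.5000 theta=-4/13 (≈-0.3077)
After 3 (propagate distance d=27): x=-411/26 (≈-15.8077) theta=-4/13 (≈-0.3077)
After 4 (thin lens f=55): x=-411/26 (≈-15.8077) theta=-29/1430 (≈-0.0203)
After 5 (propagate distance d=28): x=-23417/1430 (≈-16.3755) theta=-29/1430 (≈-0.0203)
After 6 (thin lens f=-19): x=-23417/1430 (≈-16.3755) theta=-11984/13585 (≈-0.8821)
After 7 (propagate distance d=24 (to screen)): x=-204031/5434 (≈-37.5471) theta=-11984/13585 (≈-0.8821)
Rounded to 4 decimal places: x = -37.5471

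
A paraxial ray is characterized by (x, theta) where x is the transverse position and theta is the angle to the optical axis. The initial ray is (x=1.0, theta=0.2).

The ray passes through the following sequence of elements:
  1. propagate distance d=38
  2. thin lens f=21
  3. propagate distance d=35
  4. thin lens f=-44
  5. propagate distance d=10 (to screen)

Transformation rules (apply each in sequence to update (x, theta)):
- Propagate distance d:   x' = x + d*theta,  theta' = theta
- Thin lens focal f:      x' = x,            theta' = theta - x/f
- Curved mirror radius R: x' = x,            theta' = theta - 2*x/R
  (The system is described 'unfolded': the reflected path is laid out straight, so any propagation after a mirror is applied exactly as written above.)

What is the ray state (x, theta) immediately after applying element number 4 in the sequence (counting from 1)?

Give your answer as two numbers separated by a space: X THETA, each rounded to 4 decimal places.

Answer: 1.2667 -0.1807

Derivation:
Initial: x=1.0000 theta=0.2000
After 1 (propagate distance d=38): x=8.6000 theta=0.2000
After 2 (thin lens f=21): x=8.6000 theta=-22/105 (≈-0.2095)
After 3 (propagate distance d=35): x=19/15 (≈1.2667) theta=-22/105 (≈-0.2095)
After 4 (thin lens f=-44): x=19/15 (≈1.2667) theta=-167/924 (≈-0.1807)
Rounded to 4 decimal places: x = 1.2667, theta = -0.1807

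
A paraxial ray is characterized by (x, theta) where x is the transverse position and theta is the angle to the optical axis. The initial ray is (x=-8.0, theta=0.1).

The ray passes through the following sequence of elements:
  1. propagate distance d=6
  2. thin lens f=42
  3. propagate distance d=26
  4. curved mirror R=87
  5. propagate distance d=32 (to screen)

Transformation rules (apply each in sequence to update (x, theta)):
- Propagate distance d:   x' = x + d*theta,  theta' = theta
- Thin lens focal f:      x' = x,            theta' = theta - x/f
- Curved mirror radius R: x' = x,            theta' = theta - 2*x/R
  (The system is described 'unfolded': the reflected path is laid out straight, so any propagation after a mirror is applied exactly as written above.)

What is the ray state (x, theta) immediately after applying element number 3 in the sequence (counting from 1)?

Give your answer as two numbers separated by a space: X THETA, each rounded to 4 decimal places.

Initial: x=-8.0000 theta=0.1000
After 1 (propagate distance d=6): x=-7.4000 theta=0.1000
After 2 (thin lens f=42): x=-7.4000 theta=29/105 (≈0.2762)
After 3 (propagate distance d=26): x=-23/105 (≈-0.2190) theta=29/105 (≈0.2762)
Rounded to 4 decimal places: x = -0.2190, theta = 0.2762

Answer: -0.2190 0.2762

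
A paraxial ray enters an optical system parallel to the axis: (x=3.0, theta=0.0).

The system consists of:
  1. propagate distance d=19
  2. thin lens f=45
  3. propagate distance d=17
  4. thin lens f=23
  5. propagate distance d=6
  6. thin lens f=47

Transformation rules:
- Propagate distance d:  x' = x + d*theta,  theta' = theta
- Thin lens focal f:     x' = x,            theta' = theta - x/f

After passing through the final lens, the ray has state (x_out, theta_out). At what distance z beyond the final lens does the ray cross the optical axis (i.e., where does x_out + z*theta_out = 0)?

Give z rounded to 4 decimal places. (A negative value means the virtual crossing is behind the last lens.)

Initial: x=3.0000 theta=0.0000
After 1 (propagate distance d=19): x=3.0000 theta=0.0000
After 2 (thin lens f=45): x=3.0000 theta=-1/15 (≈-0.0667)
After 3 (propagate distance d=17): x=28/15 (≈1.8667) theta=-1/15 (≈-0.0667)
After 4 (thin lens f=23): x=28/15 (≈1.8667) theta=-17/115 (≈-0.1478)
After 5 (propagate distance d=6): x=338/345 (≈0.9797) theta=-17/115 (≈-0.1478)
After 6 (thin lens f=47): x=338/345 (≈0.9797) theta=-547/3243 (≈-0.1687)
z_focus = -x_out/theta_out = -(338/345)/(-547/3243) = 15886/2735 ≈ 5.8084
Rounded to 4 decimal places: z = 5.8084

Answer: 5.8084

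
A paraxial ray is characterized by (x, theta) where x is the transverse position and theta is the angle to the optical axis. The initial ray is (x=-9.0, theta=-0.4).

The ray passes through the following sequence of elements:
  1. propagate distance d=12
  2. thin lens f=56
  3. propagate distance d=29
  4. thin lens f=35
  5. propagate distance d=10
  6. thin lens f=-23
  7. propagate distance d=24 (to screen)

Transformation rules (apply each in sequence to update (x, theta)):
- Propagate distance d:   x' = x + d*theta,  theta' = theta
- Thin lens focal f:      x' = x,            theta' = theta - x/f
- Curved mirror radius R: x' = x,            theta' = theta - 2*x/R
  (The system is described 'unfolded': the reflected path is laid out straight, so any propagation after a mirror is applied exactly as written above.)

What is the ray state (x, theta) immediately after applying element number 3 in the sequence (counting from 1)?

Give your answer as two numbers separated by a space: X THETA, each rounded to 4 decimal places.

Answer: -18.2536 -0.1536

Derivation:
Initial: x=-9.0000 theta=-0.4000
After 1 (propagate distance d=12): x=-13.8000 theta=-0.4000
After 2 (thin lens f=56): x=-13.8000 theta=-43/280 (≈-0.1536)
After 3 (propagate distance d=29): x=-5111/280 (≈-18.2536) theta=-43/280 (≈-0.1536)
Rounded to 4 decimal places: x = -18.2536, theta = -0.1536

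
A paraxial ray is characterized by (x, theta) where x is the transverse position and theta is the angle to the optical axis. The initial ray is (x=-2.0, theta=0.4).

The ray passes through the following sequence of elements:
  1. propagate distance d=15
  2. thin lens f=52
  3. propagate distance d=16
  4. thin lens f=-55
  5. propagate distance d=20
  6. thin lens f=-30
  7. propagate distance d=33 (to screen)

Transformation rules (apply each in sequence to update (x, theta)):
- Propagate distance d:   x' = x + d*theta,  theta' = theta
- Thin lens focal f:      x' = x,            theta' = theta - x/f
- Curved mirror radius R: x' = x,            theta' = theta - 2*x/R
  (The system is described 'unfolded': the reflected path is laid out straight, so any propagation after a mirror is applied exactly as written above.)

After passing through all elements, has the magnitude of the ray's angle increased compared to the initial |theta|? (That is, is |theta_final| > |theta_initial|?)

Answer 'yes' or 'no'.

Answer: yes

Derivation:
Initial: x=-2.0000 theta=0.4000
After 1 (propagate distance d=15): x=4.0000 theta=0.4000
After 2 (thin lens f=52): x=4.0000 theta=21/65 (≈0.3231)
After 3 (propagate distance d=16): x=596/65 (≈9.1692) theta=21/65 (≈0.3231)
After 4 (thin lens f=-55): x=596/65 (≈9.1692) theta=1751/3575 (≈0.4898)
After 5 (propagate distance d=20): x=2712/143 (≈18.9650) theta=1751/3575 (≈0.4898)
After 6 (thin lens f=-30): x=2712/143 (≈18.9650) theta=4011/3575 (≈1.1220)
After 7 (propagate distance d=33 (to screen)): x=200163/3575 (≈55.9897) theta=4011/3575 (≈1.1220)
|theta_initial|=0.4000 |theta_final|=4011/3575 (≈1.1220) -> increased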